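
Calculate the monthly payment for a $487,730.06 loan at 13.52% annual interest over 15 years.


Loan payment formula: PMT = PV × r / (1 − (1 + r)^(−n))
Monthly rate r = 0.1352/12 ≈ 0.01126667, n = 180 months
Denominator: 1 − (1 + 0.1352/12)^(−180) = 0.866901
PMT = $487,730.06 × (0.1352/12) / 0.866901
PMT = $6,338.78 per month

PMT = PV × r / (1-(1+r)^(-n)) = $6,338.78/month


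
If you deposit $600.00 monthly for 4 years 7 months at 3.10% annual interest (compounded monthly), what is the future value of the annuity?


Future value of an ordinary annuity: FV = PMT × ((1 + r)^n − 1) / r
Monthly rate r = 0.031/12 ≈ 0.00258333, n = 55
FV = $600.00 × ((1 + 0.031/12)^55 − 1) / (0.031/12)
FV = $600.00 × 59.017370
FV = $35,410.42

FV = PMT × ((1+r)^n - 1)/r = $35,410.42


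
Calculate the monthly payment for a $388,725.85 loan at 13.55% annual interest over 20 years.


Loan payment formula: PMT = PV × r / (1 − (1 + r)^(−n))
Monthly rate r = 0.1355/12 ≈ 0.01129167, n = 240 months
Denominator: 1 − (1 + 0.1355/12)^(−240) = 0.932445
PMT = $388,725.85 × (0.1355/12) / 0.932445
PMT = $4,707.37 per month

PMT = PV × r / (1-(1+r)^(-n)) = $4,707.37/month


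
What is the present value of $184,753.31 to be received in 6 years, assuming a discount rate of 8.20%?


Present value formula: PV = FV / (1 + r)^t
PV = $184,753.31 / (1 + 0.082)^6
PV = $184,753.31 / 1.604588
PV = $115,140.65

PV = FV / (1 + r)^t = $115,140.65


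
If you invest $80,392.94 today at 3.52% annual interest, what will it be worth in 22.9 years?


Future value formula: FV = PV × (1 + r)^t
FV = $80,392.94 × (1 + 0.0352)^22.9
FV = $80,392.94 × 2.2082876
FV = $177,530.73

FV = PV × (1 + r)^t = $177,530.73


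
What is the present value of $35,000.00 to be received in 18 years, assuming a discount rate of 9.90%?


Present value formula: PV = FV / (1 + r)^t
PV = $35,000.00 / (1 + 0.099)^18
PV = $35,000.00 / 5.469636
PV = $6,398.96

PV = FV / (1 + r)^t = $6,398.96


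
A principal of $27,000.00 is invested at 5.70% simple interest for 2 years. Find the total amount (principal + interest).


Total amount formula: A = P(1 + rt) = P + P·r·t
Interest: I = P × r × t = $27,000.00 × 0.057 × 2 = $3,078.00
A = P + I = $27,000.00 + $3,078.00 = $30,078.00

A = P + I = P(1 + rt) = $30,078.00


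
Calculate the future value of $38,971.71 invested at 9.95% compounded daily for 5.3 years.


Compound interest formula: A = P(1 + r/n)^(nt)
A = $38,971.71 × (1 + 0.0995/365)^(365 × 5.3)
Growth factor: (1 + 0.0995/365)^1934.5 = 1.6943143
A = $38,971.71 × 1.6943143
A = $66,030.33

A = P(1 + r/n)^(nt) = $66,030.33


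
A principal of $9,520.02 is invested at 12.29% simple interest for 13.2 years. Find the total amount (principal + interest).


Total amount formula: A = P(1 + rt) = P + P·r·t
Interest: I = P × r × t = $9,520.02 × 0.1229 × 13.2 = $15,444.14
A = P + I = $9,520.02 + $15,444.14 = $24,964.16

A = P + I = P(1 + rt) = $24,964.16


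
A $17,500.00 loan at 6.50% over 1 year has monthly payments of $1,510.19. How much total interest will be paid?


Total paid over the life of the loan = PMT × n.
Total paid = $1,510.19 × 12 = $18,122.28
Total interest = total paid − principal = $18,122.28 − $17,500.00 = $622.28

Total interest = (PMT × n) - PV = $622.28


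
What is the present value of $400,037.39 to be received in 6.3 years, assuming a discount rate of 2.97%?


Present value formula: PV = FV / (1 + r)^t
PV = $400,037.39 / (1 + 0.0297)^6.3
PV = $400,037.39 / 1.202479
PV = $332,677.24

PV = FV / (1 + r)^t = $332,677.24


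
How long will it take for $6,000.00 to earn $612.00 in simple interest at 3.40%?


Rearrange the simple interest formula for t:
I = P × r × t  ⇒  t = I / (P × r)
t = $612.00 / ($6,000.00 × 0.034)
t = 3

t = I/(P×r) = 3 years


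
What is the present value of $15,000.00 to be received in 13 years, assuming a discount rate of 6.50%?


Present value formula: PV = FV / (1 + r)^t
PV = $15,000.00 / (1 + 0.065)^13
PV = $15,000.00 / 2.267487
PV = $6,615.25

PV = FV / (1 + r)^t = $6,615.25


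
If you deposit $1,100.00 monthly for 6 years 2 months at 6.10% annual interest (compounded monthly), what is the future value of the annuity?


Future value of an ordinary annuity: FV = PMT × ((1 + r)^n − 1) / r
Monthly rate r = 0.061/12 ≈ 0.00508333, n = 74
FV = $1,100.00 × ((1 + 0.061/12)^74 − 1) / (0.061/12)
FV = $1,100.00 × 89.567711
FV = $98,524.48

FV = PMT × ((1+r)^n - 1)/r = $98,524.48


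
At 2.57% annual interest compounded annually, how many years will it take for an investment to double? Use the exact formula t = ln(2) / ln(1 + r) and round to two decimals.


Doubling condition: (1 + r)^t = 2
Take ln of both sides: t × ln(1 + r) = ln(2)
t = ln(2) / ln(1 + r)
t = 0.693147 / 0.025375
t = 27.32

t = ln(2) / ln(1 + r) = 27.32 years


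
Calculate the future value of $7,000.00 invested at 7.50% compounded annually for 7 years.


Compound interest formula: A = P(1 + r/n)^(nt)
A = $7,000.00 × (1 + 0.075/1)^(1 × 7)
Growth factor: (1 + 0.075/1)^7 = 1.659049
A = $7,000.00 × 1.659049
A = $11,613.34

A = P(1 + r/n)^(nt) = $11,613.34


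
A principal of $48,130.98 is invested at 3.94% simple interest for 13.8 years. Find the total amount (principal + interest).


Total amount formula: A = P(1 + rt) = P + P·r·t
Interest: I = P × r × t = $48,130.98 × 0.0394 × 13.8 = $26,169.78
A = P + I = $48,130.98 + $26,169.78 = $74,300.76

A = P + I = P(1 + rt) = $74,300.76


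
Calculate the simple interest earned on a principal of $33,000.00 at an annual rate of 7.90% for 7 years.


Simple interest formula: I = P × r × t
I = $33,000.00 × 0.079 × 7
I = $18,249.00

I = P × r × t = $18,249.00


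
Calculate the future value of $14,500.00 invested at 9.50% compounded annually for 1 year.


Compound interest formula: A = P(1 + r/n)^(nt)
A = $14,500.00 × (1 + 0.095/1)^(1 × 1)
Growth factor: (1 + 0.095/1)^1 = 1.095000
A = $14,500.00 × 1.095000
A = $15,877.50

A = P(1 + r/n)^(nt) = $15,877.50


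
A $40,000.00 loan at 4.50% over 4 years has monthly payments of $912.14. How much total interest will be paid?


Total paid over the life of the loan = PMT × n.
Total paid = $912.14 × 48 = $43,782.72
Total interest = total paid − principal = $43,782.72 − $40,000.00 = $3,782.72

Total interest = (PMT × n) - PV = $3,782.72


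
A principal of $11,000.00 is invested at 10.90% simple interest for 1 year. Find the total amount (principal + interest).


Total amount formula: A = P(1 + rt) = P + P·r·t
Interest: I = P × r × t = $11,000.00 × 0.109 × 1 = $1,199.00
A = P + I = $11,000.00 + $1,199.00 = $12,199.00

A = P + I = P(1 + rt) = $12,199.00


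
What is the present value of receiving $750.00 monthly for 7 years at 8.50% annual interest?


Present value of an ordinary annuity: PV = PMT × (1 − (1 + r)^(−n)) / r
Monthly rate r = 0.085/12 ≈ 0.00708333, n = 84
PV = $750.00 × (1 − (1 + 0.085/12)^(−84)) / (0.085/12)
PV = $750.00 × 63.145324
PV = $47,358.99

PV = PMT × (1-(1+r)^(-n))/r = $47,358.99


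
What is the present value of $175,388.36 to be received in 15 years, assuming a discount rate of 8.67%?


Present value formula: PV = FV / (1 + r)^t
PV = $175,388.36 / (1 + 0.0867)^15
PV = $175,388.36 / 3.480527
PV = $50,391.32

PV = FV / (1 + r)^t = $50,391.32


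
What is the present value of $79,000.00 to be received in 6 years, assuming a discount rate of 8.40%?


Present value formula: PV = FV / (1 + r)^t
PV = $79,000.00 / (1 + 0.084)^6
PV = $79,000.00 / 1.6224663
PV = $48,691.30

PV = FV / (1 + r)^t = $48,691.30


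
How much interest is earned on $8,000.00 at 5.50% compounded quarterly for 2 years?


Compound interest earned = final amount − principal.
A = P(1 + r/n)^(nt) = $8,000.00 × (1 + 0.055/4)^(4 × 2) = $8,923.53
Interest = A − P = $8,923.53 − $8,000.00 = $923.53

Interest = A - P = $923.53


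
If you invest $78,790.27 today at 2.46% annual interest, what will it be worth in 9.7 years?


Future value formula: FV = PV × (1 + r)^t
FV = $78,790.27 × (1 + 0.0246)^9.7
FV = $78,790.27 × 1.2658353
FV = $99,735.51

FV = PV × (1 + r)^t = $99,735.51


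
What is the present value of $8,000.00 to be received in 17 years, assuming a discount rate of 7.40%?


Present value formula: PV = FV / (1 + r)^t
PV = $8,000.00 / (1 + 0.074)^17
PV = $8,000.00 / 3.365680
PV = $2,376.93

PV = FV / (1 + r)^t = $2,376.93


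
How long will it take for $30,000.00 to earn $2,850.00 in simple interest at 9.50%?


Rearrange the simple interest formula for t:
I = P × r × t  ⇒  t = I / (P × r)
t = $2,850.00 / ($30,000.00 × 0.095)
t = 1

t = I/(P×r) = 1 year


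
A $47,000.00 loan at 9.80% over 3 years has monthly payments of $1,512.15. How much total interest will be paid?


Total paid over the life of the loan = PMT × n.
Total paid = $1,512.15 × 36 = $54,437.40
Total interest = total paid − principal = $54,437.40 − $47,000.00 = $7,437.40

Total interest = (PMT × n) - PV = $7,437.40


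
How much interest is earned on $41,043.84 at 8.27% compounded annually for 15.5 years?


Compound interest earned = final amount − principal.
A = P(1 + r/n)^(nt) = $41,043.84 × (1 + 0.0827/1)^(1 × 15.5) = $140,644.94
Interest = A − P = $140,644.94 − $41,043.84 = $99,601.10

Interest = A - P = $99,601.10


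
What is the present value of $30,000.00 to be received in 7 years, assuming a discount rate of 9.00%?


Present value formula: PV = FV / (1 + r)^t
PV = $30,000.00 / (1 + 0.09)^7
PV = $30,000.00 / 1.828039
PV = $16,411.03

PV = FV / (1 + r)^t = $16,411.03


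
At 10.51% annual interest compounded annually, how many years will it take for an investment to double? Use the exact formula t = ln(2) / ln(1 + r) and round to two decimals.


Doubling condition: (1 + r)^t = 2
Take ln of both sides: t × ln(1 + r) = ln(2)
t = ln(2) / ln(1 + r)
t = 0.693147 / 0.099936
t = 6.94

t = ln(2) / ln(1 + r) = 6.94 years


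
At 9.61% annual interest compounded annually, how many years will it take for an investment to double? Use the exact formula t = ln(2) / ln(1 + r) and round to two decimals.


Doubling condition: (1 + r)^t = 2
Take ln of both sides: t × ln(1 + r) = ln(2)
t = ln(2) / ln(1 + r)
t = 0.693147 / 0.091758
t = 7.55

t = ln(2) / ln(1 + r) = 7.55 years


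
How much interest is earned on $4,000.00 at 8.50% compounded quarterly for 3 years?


Compound interest earned = final amount − principal.
A = P(1 + r/n)^(nt) = $4,000.00 × (1 + 0.085/4)^(4 × 3) = $5,148.07
Interest = A − P = $5,148.07 − $4,000.00 = $1,148.07

Interest = A - P = $1,148.07


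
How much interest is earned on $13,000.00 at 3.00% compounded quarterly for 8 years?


Compound interest earned = final amount − principal.
A = P(1 + r/n)^(nt) = $13,000.00 × (1 + 0.03/4)^(4 × 8) = $16,511.45
Interest = A − P = $16,511.45 − $13,000.00 = $3,511.45

Interest = A - P = $3,511.45


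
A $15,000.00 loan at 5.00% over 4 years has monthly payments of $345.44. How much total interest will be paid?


Total paid over the life of the loan = PMT × n.
Total paid = $345.44 × 48 = $16,581.12
Total interest = total paid − principal = $16,581.12 − $15,000.00 = $1,581.12

Total interest = (PMT × n) - PV = $1,581.12


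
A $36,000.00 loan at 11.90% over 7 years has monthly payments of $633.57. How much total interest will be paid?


Total paid over the life of the loan = PMT × n.
Total paid = $633.57 × 84 = $53,219.88
Total interest = total paid − principal = $53,219.88 − $36,000.00 = $17,219.88

Total interest = (PMT × n) - PV = $17,219.88


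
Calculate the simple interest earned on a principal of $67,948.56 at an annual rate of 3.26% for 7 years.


Simple interest formula: I = P × r × t
I = $67,948.56 × 0.0326 × 7
I = $15,505.86

I = P × r × t = $15,505.86


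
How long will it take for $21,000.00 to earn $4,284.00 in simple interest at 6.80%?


Rearrange the simple interest formula for t:
I = P × r × t  ⇒  t = I / (P × r)
t = $4,284.00 / ($21,000.00 × 0.068)
t = 3

t = I/(P×r) = 3 years


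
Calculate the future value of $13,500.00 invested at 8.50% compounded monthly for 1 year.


Compound interest formula: A = P(1 + r/n)^(nt)
A = $13,500.00 × (1 + 0.085/12)^(12 × 1)
Growth factor: (1 + 0.085/12)^12 = 1.088391
A = $13,500.00 × 1.088391
A = $14,693.28

A = P(1 + r/n)^(nt) = $14,693.28


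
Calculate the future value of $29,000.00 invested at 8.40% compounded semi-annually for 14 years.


Compound interest formula: A = P(1 + r/n)^(nt)
A = $29,000.00 × (1 + 0.084/2)^(2 × 14)
Growth factor: (1 + 0.084/2)^28 = 3.1644346
A = $29,000.00 × 3.1644346
A = $91,768.60

A = P(1 + r/n)^(nt) = $91,768.60


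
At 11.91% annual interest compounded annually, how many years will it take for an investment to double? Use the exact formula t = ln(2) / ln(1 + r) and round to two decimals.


Doubling condition: (1 + r)^t = 2
Take ln of both sides: t × ln(1 + r) = ln(2)
t = ln(2) / ln(1 + r)
t = 0.693147 / 0.112525
t = 6.16

t = ln(2) / ln(1 + r) = 6.16 years


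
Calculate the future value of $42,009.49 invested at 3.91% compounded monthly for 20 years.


Compound interest formula: A = P(1 + r/n)^(nt)
A = $42,009.49 × (1 + 0.0391/12)^(12 × 20)
Growth factor: (1 + 0.0391/12)^240 = 2.1830626
A = $42,009.49 × 2.1830626
A = $91,709.35

A = P(1 + r/n)^(nt) = $91,709.35


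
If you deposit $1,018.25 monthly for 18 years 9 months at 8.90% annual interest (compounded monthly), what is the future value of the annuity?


Future value of an ordinary annuity: FV = PMT × ((1 + r)^n − 1) / r
Monthly rate r = 0.089/12 ≈ 0.00741667, n = 225
FV = $1,018.25 × ((1 + 0.089/12)^225 − 1) / (0.089/12)
FV = $1,018.25 × 576.129632
FV = $586,644.00

FV = PMT × ((1+r)^n - 1)/r = $586,644.00


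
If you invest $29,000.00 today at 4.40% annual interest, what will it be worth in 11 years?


Future value formula: FV = PV × (1 + r)^t
FV = $29,000.00 × (1 + 0.044)^11
FV = $29,000.00 × 1.60585188
FV = $46,569.70

FV = PV × (1 + r)^t = $46,569.70


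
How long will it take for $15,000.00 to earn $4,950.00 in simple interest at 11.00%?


Rearrange the simple interest formula for t:
I = P × r × t  ⇒  t = I / (P × r)
t = $4,950.00 / ($15,000.00 × 0.11)
t = 3

t = I/(P×r) = 3 years


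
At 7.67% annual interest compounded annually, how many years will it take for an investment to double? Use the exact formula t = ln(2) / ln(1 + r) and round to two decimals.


Doubling condition: (1 + r)^t = 2
Take ln of both sides: t × ln(1 + r) = ln(2)
t = ln(2) / ln(1 + r)
t = 0.693147 / 0.073901
t = 9.38

t = ln(2) / ln(1 + r) = 9.38 years


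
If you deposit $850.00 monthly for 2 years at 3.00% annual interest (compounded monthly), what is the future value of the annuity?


Future value of an ordinary annuity: FV = PMT × ((1 + r)^n − 1) / r
Monthly rate r = 0.03/12 = 0.0025, n = 24
FV = $850.00 × ((1 + 0.03/12)^24 − 1) / (0.03/12)
FV = $850.00 × 24.702818
FV = $20,997.40

FV = PMT × ((1+r)^n - 1)/r = $20,997.40


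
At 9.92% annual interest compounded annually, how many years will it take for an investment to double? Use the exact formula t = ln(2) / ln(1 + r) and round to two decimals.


Doubling condition: (1 + r)^t = 2
Take ln of both sides: t × ln(1 + r) = ln(2)
t = ln(2) / ln(1 + r)
t = 0.693147 / 0.094583
t = 7.33

t = ln(2) / ln(1 + r) = 7.33 years


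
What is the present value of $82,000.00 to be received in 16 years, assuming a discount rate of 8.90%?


Present value formula: PV = FV / (1 + r)^t
PV = $82,000.00 / (1 + 0.089)^16
PV = $82,000.00 / 3.912425
PV = $20,958.87

PV = FV / (1 + r)^t = $20,958.87


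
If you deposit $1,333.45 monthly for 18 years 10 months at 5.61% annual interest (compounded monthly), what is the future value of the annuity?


Future value of an ordinary annuity: FV = PMT × ((1 + r)^n − 1) / r
Monthly rate r = 0.0561/12 = 0.004675, n = 226
FV = $1,333.45 × ((1 + 0.0561/12)^226 − 1) / (0.0561/12)
FV = $1,333.45 × 399.862473
FV = $533,196.61

FV = PMT × ((1+r)^n - 1)/r = $533,196.61


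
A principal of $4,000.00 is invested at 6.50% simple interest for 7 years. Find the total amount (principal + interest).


Total amount formula: A = P(1 + rt) = P + P·r·t
Interest: I = P × r × t = $4,000.00 × 0.065 × 7 = $1,820.00
A = P + I = $4,000.00 + $1,820.00 = $5,820.00

A = P + I = P(1 + rt) = $5,820.00


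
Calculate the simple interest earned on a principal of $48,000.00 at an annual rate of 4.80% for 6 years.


Simple interest formula: I = P × r × t
I = $48,000.00 × 0.048 × 6
I = $13,824.00

I = P × r × t = $13,824.00


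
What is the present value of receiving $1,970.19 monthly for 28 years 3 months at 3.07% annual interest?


Present value of an ordinary annuity: PV = PMT × (1 − (1 + r)^(−n)) / r
Monthly rate r = 0.0307/12 ≈ 0.00255833, n = 339
PV = $1,970.19 × (1 − (1 + 0.0307/12)^(−339)) / (0.0307/12)
PV = $1,970.19 × 226.491103
PV = $446,230.51

PV = PMT × (1-(1+r)^(-n))/r = $446,230.51


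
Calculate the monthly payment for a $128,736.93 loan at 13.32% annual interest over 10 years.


Loan payment formula: PMT = PV × r / (1 − (1 + r)^(−n))
Monthly rate r = 0.1332/12 = 0.0111, n = 120 months
Denominator: 1 − (1 + 0.1332/12)^(−120) = 0.734107
PMT = $128,736.93 × (0.1332/12) / 0.734107
PMT = $1,946.56 per month

PMT = PV × r / (1-(1+r)^(-n)) = $1,946.56/month


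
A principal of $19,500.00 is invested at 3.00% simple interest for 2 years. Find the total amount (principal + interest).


Total amount formula: A = P(1 + rt) = P + P·r·t
Interest: I = P × r × t = $19,500.00 × 0.03 × 2 = $1,170.00
A = P + I = $19,500.00 + $1,170.00 = $20,670.00

A = P + I = P(1 + rt) = $20,670.00


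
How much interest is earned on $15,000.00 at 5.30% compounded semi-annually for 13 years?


Compound interest earned = final amount − principal.
A = P(1 + r/n)^(nt) = $15,000.00 × (1 + 0.053/2)^(2 × 13) = $29,609.02
Interest = A − P = $29,609.02 − $15,000.00 = $14,609.02

Interest = A - P = $14,609.02


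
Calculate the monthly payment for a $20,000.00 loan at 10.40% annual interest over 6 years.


Loan payment formula: PMT = PV × r / (1 − (1 + r)^(−n))
Monthly rate r = 0.104/12 ≈ 0.00866667, n = 72 months
Denominator: 1 − (1 + 0.104/12)^(−72) = 0.462761
PMT = $20,000.00 × (0.104/12) / 0.462761
PMT = $374.56 per month

PMT = PV × r / (1-(1+r)^(-n)) = $374.56/month


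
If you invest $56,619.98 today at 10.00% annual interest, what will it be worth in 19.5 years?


Future value formula: FV = PV × (1 + r)^t
FV = $56,619.98 × (1 + 0.1)^19.5
FV = $56,619.98 × 6.4144195
FV = $363,184.30

FV = PV × (1 + r)^t = $363,184.30


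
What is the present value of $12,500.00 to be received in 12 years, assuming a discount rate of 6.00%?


Present value formula: PV = FV / (1 + r)^t
PV = $12,500.00 / (1 + 0.06)^12
PV = $12,500.00 / 2.012196
PV = $6,212.12

PV = FV / (1 + r)^t = $6,212.12


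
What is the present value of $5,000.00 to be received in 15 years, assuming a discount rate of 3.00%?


Present value formula: PV = FV / (1 + r)^t
PV = $5,000.00 / (1 + 0.03)^15
PV = $5,000.00 / 1.557967
PV = $3,209.31

PV = FV / (1 + r)^t = $3,209.31


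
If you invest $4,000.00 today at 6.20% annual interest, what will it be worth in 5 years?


Future value formula: FV = PV × (1 + r)^t
FV = $4,000.00 × (1 + 0.062)^5
FV = $4,000.00 × 1.350898
FV = $5,403.59

FV = PV × (1 + r)^t = $5,403.59


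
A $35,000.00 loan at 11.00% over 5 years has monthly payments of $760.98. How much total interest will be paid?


Total paid over the life of the loan = PMT × n.
Total paid = $760.98 × 60 = $45,658.80
Total interest = total paid − principal = $45,658.80 − $35,000.00 = $10,658.80

Total interest = (PMT × n) - PV = $10,658.80


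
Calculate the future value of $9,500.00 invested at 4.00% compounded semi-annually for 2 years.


Compound interest formula: A = P(1 + r/n)^(nt)
A = $9,500.00 × (1 + 0.04/2)^(2 × 2)
Growth factor: (1 + 0.04/2)^4 = 1.0824322
A = $9,500.00 × 1.0824322
A = $10,283.11

A = P(1 + r/n)^(nt) = $10,283.11


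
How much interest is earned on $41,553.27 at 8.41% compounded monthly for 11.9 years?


Compound interest earned = final amount − principal.
A = P(1 + r/n)^(nt) = $41,553.27 × (1 + 0.0841/12)^(12 × 11.9) = $112,648.86
Interest = A − P = $112,648.86 − $41,553.27 = $71,095.59

Interest = A - P = $71,095.59


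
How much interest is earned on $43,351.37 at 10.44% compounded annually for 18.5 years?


Compound interest earned = final amount − principal.
A = P(1 + r/n)^(nt) = $43,351.37 × (1 + 0.1044/1)^(1 × 18.5) = $272,170.59
Interest = A − P = $272,170.59 − $43,351.37 = $228,819.22

Interest = A - P = $228,819.22


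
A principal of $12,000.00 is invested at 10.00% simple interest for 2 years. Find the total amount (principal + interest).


Total amount formula: A = P(1 + rt) = P + P·r·t
Interest: I = P × r × t = $12,000.00 × 0.1 × 2 = $2,400.00
A = P + I = $12,000.00 + $2,400.00 = $14,400.00

A = P + I = P(1 + rt) = $14,400.00


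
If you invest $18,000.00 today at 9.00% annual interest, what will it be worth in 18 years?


Future value formula: FV = PV × (1 + r)^t
FV = $18,000.00 × (1 + 0.09)^18
FV = $18,000.00 × 4.7171204
FV = $84,908.17

FV = PV × (1 + r)^t = $84,908.17


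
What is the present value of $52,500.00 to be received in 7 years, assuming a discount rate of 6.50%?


Present value formula: PV = FV / (1 + r)^t
PV = $52,500.00 / (1 + 0.065)^7
PV = $52,500.00 / 1.5539865
PV = $33,784.08

PV = FV / (1 + r)^t = $33,784.08


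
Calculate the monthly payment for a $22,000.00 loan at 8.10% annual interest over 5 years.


Loan payment formula: PMT = PV × r / (1 − (1 + r)^(−n))
Monthly rate r = 0.081/12 = 0.00675, n = 60 months
Denominator: 1 − (1 + 0.081/12)^(−60) = 0.332115
PMT = $22,000.00 × (0.081/12) / 0.332115
PMT = $447.13 per month

PMT = PV × r / (1-(1+r)^(-n)) = $447.13/month


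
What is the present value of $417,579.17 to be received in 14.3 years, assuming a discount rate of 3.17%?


Present value formula: PV = FV / (1 + r)^t
PV = $417,579.17 / (1 + 0.0317)^14.3
PV = $417,579.17 / 1.56247852
PV = $267,254.34

PV = FV / (1 + r)^t = $267,254.34


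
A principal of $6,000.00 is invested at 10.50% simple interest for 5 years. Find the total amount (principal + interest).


Total amount formula: A = P(1 + rt) = P + P·r·t
Interest: I = P × r × t = $6,000.00 × 0.105 × 5 = $3,150.00
A = P + I = $6,000.00 + $3,150.00 = $9,150.00

A = P + I = P(1 + rt) = $9,150.00


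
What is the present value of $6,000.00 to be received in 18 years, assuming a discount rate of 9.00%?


Present value formula: PV = FV / (1 + r)^t
PV = $6,000.00 / (1 + 0.09)^18
PV = $6,000.00 / 4.717120
PV = $1,271.96

PV = FV / (1 + r)^t = $1,271.96


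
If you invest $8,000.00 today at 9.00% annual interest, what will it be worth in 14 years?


Future value formula: FV = PV × (1 + r)^t
FV = $8,000.00 × (1 + 0.09)^14
FV = $8,000.00 × 3.341727
FV = $26,733.82

FV = PV × (1 + r)^t = $26,733.82


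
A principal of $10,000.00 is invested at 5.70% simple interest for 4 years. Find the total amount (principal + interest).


Total amount formula: A = P(1 + rt) = P + P·r·t
Interest: I = P × r × t = $10,000.00 × 0.057 × 4 = $2,280.00
A = P + I = $10,000.00 + $2,280.00 = $12,280.00

A = P + I = P(1 + rt) = $12,280.00


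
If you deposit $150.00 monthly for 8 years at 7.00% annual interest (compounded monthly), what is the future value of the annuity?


Future value of an ordinary annuity: FV = PMT × ((1 + r)^n − 1) / r
Monthly rate r = 0.07/12 ≈ 0.00583333, n = 96
FV = $150.00 × ((1 + 0.07/12)^96 − 1) / (0.07/12)
FV = $150.00 × 128.198821
FV = $19,229.82

FV = PMT × ((1+r)^n - 1)/r = $19,229.82


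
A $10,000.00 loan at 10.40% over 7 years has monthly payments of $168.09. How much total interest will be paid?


Total paid over the life of the loan = PMT × n.
Total paid = $168.09 × 84 = $14,119.56
Total interest = total paid − principal = $14,119.56 − $10,000.00 = $4,119.56

Total interest = (PMT × n) - PV = $4,119.56


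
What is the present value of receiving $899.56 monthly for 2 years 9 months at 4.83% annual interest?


Present value of an ordinary annuity: PV = PMT × (1 − (1 + r)^(−n)) / r
Monthly rate r = 0.0483/12 = 0.004025, n = 33
PV = $899.56 × (1 − (1 + 0.0483/12)^(−33)) / (0.0483/12)
PV = $899.56 × 30.844279
PV = $27,746.28

PV = PMT × (1-(1+r)^(-n))/r = $27,746.28


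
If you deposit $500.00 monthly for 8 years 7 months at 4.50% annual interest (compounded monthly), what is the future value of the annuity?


Future value of an ordinary annuity: FV = PMT × ((1 + r)^n − 1) / r
Monthly rate r = 0.045/12 = 0.00375, n = 103
FV = $500.00 × ((1 + 0.045/12)^103 − 1) / (0.045/12)
FV = $500.00 × 125.437300
FV = $62,718.65

FV = PMT × ((1+r)^n - 1)/r = $62,718.65


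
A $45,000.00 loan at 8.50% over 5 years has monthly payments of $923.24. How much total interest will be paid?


Total paid over the life of the loan = PMT × n.
Total paid = $923.24 × 60 = $55,394.40
Total interest = total paid − principal = $55,394.40 − $45,000.00 = $10,394.40

Total interest = (PMT × n) - PV = $10,394.40


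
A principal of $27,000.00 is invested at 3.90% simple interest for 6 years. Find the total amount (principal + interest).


Total amount formula: A = P(1 + rt) = P + P·r·t
Interest: I = P × r × t = $27,000.00 × 0.039 × 6 = $6,318.00
A = P + I = $27,000.00 + $6,318.00 = $33,318.00

A = P + I = P(1 + rt) = $33,318.00


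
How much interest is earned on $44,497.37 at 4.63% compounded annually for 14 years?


Compound interest earned = final amount − principal.
A = P(1 + r/n)^(nt) = $44,497.37 × (1 + 0.0463/1)^(1 × 14) = $83,853.56
Interest = A − P = $83,853.56 − $44,497.37 = $39,356.19

Interest = A - P = $39,356.19


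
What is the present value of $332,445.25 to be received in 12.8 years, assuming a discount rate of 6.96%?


Present value formula: PV = FV / (1 + r)^t
PV = $332,445.25 / (1 + 0.0696)^12.8
PV = $332,445.25 / 2.3661041
PV = $140,503.22

PV = FV / (1 + r)^t = $140,503.22


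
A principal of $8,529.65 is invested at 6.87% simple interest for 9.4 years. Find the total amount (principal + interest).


Total amount formula: A = P(1 + rt) = P + P·r·t
Interest: I = P × r × t = $8,529.65 × 0.0687 × 9.4 = $5,508.28
A = P + I = $8,529.65 + $5,508.28 = $14,037.93

A = P + I = P(1 + rt) = $14,037.93


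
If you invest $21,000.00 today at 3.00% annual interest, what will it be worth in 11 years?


Future value formula: FV = PV × (1 + r)^t
FV = $21,000.00 × (1 + 0.03)^11
FV = $21,000.00 × 1.384234
FV = $29,068.91

FV = PV × (1 + r)^t = $29,068.91


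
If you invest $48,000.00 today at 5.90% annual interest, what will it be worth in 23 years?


Future value formula: FV = PV × (1 + r)^t
FV = $48,000.00 × (1 + 0.059)^23
FV = $48,000.00 × 3.7377227
FV = $179,410.69

FV = PV × (1 + r)^t = $179,410.69


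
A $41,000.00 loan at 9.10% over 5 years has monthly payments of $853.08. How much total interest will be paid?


Total paid over the life of the loan = PMT × n.
Total paid = $853.08 × 60 = $51,184.80
Total interest = total paid − principal = $51,184.80 − $41,000.00 = $10,184.80

Total interest = (PMT × n) - PV = $10,184.80


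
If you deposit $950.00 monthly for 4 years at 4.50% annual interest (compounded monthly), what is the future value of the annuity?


Future value of an ordinary annuity: FV = PMT × ((1 + r)^n − 1) / r
Monthly rate r = 0.045/12 = 0.00375, n = 48
FV = $950.00 × ((1 + 0.045/12)^48 − 1) / (0.045/12)
FV = $950.00 × 52.483834
FV = $49,859.64

FV = PMT × ((1+r)^n - 1)/r = $49,859.64


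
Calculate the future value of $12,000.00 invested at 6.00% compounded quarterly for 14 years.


Compound interest formula: A = P(1 + r/n)^(nt)
A = $12,000.00 × (1 + 0.06/4)^(4 × 14)
Growth factor: (1 + 0.06/4)^56 = 2.301963
A = $12,000.00 × 2.301963
A = $27,623.56

A = P(1 + r/n)^(nt) = $27,623.56


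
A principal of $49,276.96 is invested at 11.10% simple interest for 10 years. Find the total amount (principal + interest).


Total amount formula: A = P(1 + rt) = P + P·r·t
Interest: I = P × r × t = $49,276.96 × 0.111 × 10 = $54,697.43
A = P + I = $49,276.96 + $54,697.43 = $103,974.39

A = P + I = P(1 + rt) = $103,974.39


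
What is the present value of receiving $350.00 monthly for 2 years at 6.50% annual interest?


Present value of an ordinary annuity: PV = PMT × (1 − (1 + r)^(−n)) / r
Monthly rate r = 0.065/12 ≈ 0.00541667, n = 24
PV = $350.00 × (1 − (1 + 0.065/12)^(−24)) / (0.065/12)
PV = $350.00 × 22.448578
PV = $7,857.00

PV = PMT × (1-(1+r)^(-n))/r = $7,857.00


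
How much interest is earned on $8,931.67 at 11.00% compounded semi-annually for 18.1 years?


Compound interest earned = final amount − principal.
A = P(1 + r/n)^(nt) = $8,931.67 × (1 + 0.11/2)^(2 × 18.1) = $62,039.99
Interest = A − P = $62,039.99 − $8,931.67 = $53,108.32

Interest = A - P = $53,108.32


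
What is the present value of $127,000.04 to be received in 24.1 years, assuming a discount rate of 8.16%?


Present value formula: PV = FV / (1 + r)^t
PV = $127,000.04 / (1 + 0.0816)^24.1
PV = $127,000.04 / 6.622271
PV = $19,177.72

PV = FV / (1 + r)^t = $19,177.72


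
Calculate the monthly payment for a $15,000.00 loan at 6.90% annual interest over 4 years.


Loan payment formula: PMT = PV × r / (1 − (1 + r)^(−n))
Monthly rate r = 0.069/12 = 0.00575, n = 48 months
Denominator: 1 − (1 + 0.069/12)^(−48) = 0.240587
PMT = $15,000.00 × (0.069/12) / 0.240587
PMT = $358.50 per month

PMT = PV × r / (1-(1+r)^(-n)) = $358.50/month


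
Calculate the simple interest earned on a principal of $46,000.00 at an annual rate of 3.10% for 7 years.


Simple interest formula: I = P × r × t
I = $46,000.00 × 0.031 × 7
I = $9,982.00

I = P × r × t = $9,982.00


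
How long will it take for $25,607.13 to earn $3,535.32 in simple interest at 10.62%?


Rearrange the simple interest formula for t:
I = P × r × t  ⇒  t = I / (P × r)
t = $3,535.32 / ($25,607.13 × 0.1062)
t = 1.3

t = I/(P×r) = 1.3 years


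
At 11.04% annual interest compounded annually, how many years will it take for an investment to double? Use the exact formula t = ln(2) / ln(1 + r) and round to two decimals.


Doubling condition: (1 + r)^t = 2
Take ln of both sides: t × ln(1 + r) = ln(2)
t = ln(2) / ln(1 + r)
t = 0.693147 / 0.104720
t = 6.62

t = ln(2) / ln(1 + r) = 6.62 years


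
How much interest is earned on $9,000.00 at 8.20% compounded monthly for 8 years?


Compound interest earned = final amount − principal.
A = P(1 + r/n)^(nt) = $9,000.00 × (1 + 0.082/12)^(12 × 8) = $17,304.96
Interest = A − P = $17,304.96 − $9,000.00 = $8,304.96

Interest = A - P = $8,304.96


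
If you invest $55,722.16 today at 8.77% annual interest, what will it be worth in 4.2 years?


Future value formula: FV = PV × (1 + r)^t
FV = $55,722.16 × (1 + 0.0877)^4.2
FV = $55,722.16 × 1.4234373
FV = $79,317.00

FV = PV × (1 + r)^t = $79,317.00


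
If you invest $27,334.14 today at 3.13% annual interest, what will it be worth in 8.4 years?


Future value formula: FV = PV × (1 + r)^t
FV = $27,334.14 × (1 + 0.0313)^8.4
FV = $27,334.14 × 1.295490
FV = $35,411.11

FV = PV × (1 + r)^t = $35,411.11


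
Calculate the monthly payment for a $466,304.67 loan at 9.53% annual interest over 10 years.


Loan payment formula: PMT = PV × r / (1 − (1 + r)^(−n))
Monthly rate r = 0.0953/12 ≈ 0.00794167, n = 120 months
Denominator: 1 − (1 + 0.0953/12)^(−120) = 0.612963
PMT = $466,304.67 × (0.0953/12) / 0.612963
PMT = $6,041.53 per month

PMT = PV × r / (1-(1+r)^(-n)) = $6,041.53/month


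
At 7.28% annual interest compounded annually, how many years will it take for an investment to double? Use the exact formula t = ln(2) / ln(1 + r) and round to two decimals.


Doubling condition: (1 + r)^t = 2
Take ln of both sides: t × ln(1 + r) = ln(2)
t = ln(2) / ln(1 + r)
t = 0.693147 / 0.070272
t = 9.86

t = ln(2) / ln(1 + r) = 9.86 years


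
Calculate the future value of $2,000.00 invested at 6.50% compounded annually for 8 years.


Compound interest formula: A = P(1 + r/n)^(nt)
A = $2,000.00 × (1 + 0.065/1)^(1 × 8)
Growth factor: (1 + 0.065/1)^8 = 1.654996
A = $2,000.00 × 1.654996
A = $3,309.99

A = P(1 + r/n)^(nt) = $3,309.99


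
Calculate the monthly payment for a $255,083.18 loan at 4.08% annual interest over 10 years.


Loan payment formula: PMT = PV × r / (1 − (1 + r)^(−n))
Monthly rate r = 0.0408/12 = 0.0034, n = 120 months
Denominator: 1 − (1 + 0.0408/12)^(−120) = 0.334561
PMT = $255,083.18 × (0.0408/12) / 0.334561
PMT = $2,592.30 per month

PMT = PV × r / (1-(1+r)^(-n)) = $2,592.30/month


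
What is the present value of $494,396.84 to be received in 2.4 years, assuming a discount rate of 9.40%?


Present value formula: PV = FV / (1 + r)^t
PV = $494,396.84 / (1 + 0.094)^2.4
PV = $494,396.84 / 1.240628
PV = $398,505.31

PV = FV / (1 + r)^t = $398,505.31


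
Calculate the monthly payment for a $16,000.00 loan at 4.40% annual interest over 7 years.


Loan payment formula: PMT = PV × r / (1 − (1 + r)^(−n))
Monthly rate r = 0.044/12 ≈ 0.00366667, n = 84 months
Denominator: 1 − (1 + 0.044/12)^(−84) = 0.264671
PMT = $16,000.00 × (0.044/12) / 0.264671
PMT = $221.66 per month

PMT = PV × r / (1-(1+r)^(-n)) = $221.66/month


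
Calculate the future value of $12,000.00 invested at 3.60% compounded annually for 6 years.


Compound interest formula: A = P(1 + r/n)^(nt)
A = $12,000.00 × (1 + 0.036/1)^(1 × 6)
Growth factor: (1 + 0.036/1)^6 = 1.2363987
A = $12,000.00 × 1.2363987
A = $14,836.78

A = P(1 + r/n)^(nt) = $14,836.78


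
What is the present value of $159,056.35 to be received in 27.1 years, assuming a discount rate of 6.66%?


Present value formula: PV = FV / (1 + r)^t
PV = $159,056.35 / (1 + 0.0666)^27.1
PV = $159,056.35 / 5.739087
PV = $27,714.57

PV = FV / (1 + r)^t = $27,714.57


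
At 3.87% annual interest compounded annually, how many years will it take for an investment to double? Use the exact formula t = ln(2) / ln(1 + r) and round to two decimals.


Doubling condition: (1 + r)^t = 2
Take ln of both sides: t × ln(1 + r) = ln(2)
t = ln(2) / ln(1 + r)
t = 0.693147 / 0.037970
t = 18.26

t = ln(2) / ln(1 + r) = 18.26 years


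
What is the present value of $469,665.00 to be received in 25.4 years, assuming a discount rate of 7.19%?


Present value formula: PV = FV / (1 + r)^t
PV = $469,665.00 / (1 + 0.0719)^25.4
PV = $469,665.00 / 5.833356
PV = $80,513.69

PV = FV / (1 + r)^t = $80,513.69


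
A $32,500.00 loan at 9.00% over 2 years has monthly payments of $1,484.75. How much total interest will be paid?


Total paid over the life of the loan = PMT × n.
Total paid = $1,484.75 × 24 = $35,634.00
Total interest = total paid − principal = $35,634.00 − $32,500.00 = $3,134.00

Total interest = (PMT × n) - PV = $3,134.00


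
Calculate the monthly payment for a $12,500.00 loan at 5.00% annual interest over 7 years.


Loan payment formula: PMT = PV × r / (1 − (1 + r)^(−n))
Monthly rate r = 0.05/12 ≈ 0.00416667, n = 84 months
Denominator: 1 − (1 + 0.05/12)^(−84) = 0.294799
PMT = $12,500.00 × (0.05/12) / 0.294799
PMT = $176.67 per month

PMT = PV × r / (1-(1+r)^(-n)) = $176.67/month


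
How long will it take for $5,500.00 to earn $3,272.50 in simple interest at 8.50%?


Rearrange the simple interest formula for t:
I = P × r × t  ⇒  t = I / (P × r)
t = $3,272.50 / ($5,500.00 × 0.085)
t = 7

t = I/(P×r) = 7 years


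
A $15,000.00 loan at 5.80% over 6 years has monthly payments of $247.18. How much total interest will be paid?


Total paid over the life of the loan = PMT × n.
Total paid = $247.18 × 72 = $17,796.96
Total interest = total paid − principal = $17,796.96 − $15,000.00 = $2,796.96

Total interest = (PMT × n) - PV = $2,796.96


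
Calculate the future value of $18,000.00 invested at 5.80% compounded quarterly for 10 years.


Compound interest formula: A = P(1 + r/n)^(nt)
A = $18,000.00 × (1 + 0.058/4)^(4 × 10)
Growth factor: (1 + 0.058/4)^40 = 1.7786154
A = $18,000.00 × 1.7786154
A = $32,015.08

A = P(1 + r/n)^(nt) = $32,015.08


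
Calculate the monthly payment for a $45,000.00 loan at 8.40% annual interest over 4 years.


Loan payment formula: PMT = PV × r / (1 − (1 + r)^(−n))
Monthly rate r = 0.084/12 = 0.007, n = 48 months
Denominator: 1 − (1 + 0.084/12)^(−48) = 0.284540
PMT = $45,000.00 × (0.084/12) / 0.284540
PMT = $1,107.05 per month

PMT = PV × r / (1-(1+r)^(-n)) = $1,107.05/month


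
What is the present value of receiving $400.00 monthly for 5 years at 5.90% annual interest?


Present value of an ordinary annuity: PV = PMT × (1 − (1 + r)^(−n)) / r
Monthly rate r = 0.059/12 ≈ 0.00491667, n = 60
PV = $400.00 × (1 − (1 + 0.059/12)^(−60)) / (0.059/12)
PV = $400.00 × 51.850178
PV = $20,740.07

PV = PMT × (1-(1+r)^(-n))/r = $20,740.07


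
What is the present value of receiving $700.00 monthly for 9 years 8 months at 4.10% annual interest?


Present value of an ordinary annuity: PV = PMT × (1 − (1 + r)^(−n)) / r
Monthly rate r = 0.041/12 ≈ 0.00341667, n = 116
PV = $700.00 × (1 − (1 + 0.041/12)^(−116)) / (0.041/12)
PV = $700.00 × 95.637940
PV = $66,946.56

PV = PMT × (1-(1+r)^(-n))/r = $66,946.56


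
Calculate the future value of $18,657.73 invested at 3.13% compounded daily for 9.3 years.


Compound interest formula: A = P(1 + r/n)^(nt)
A = $18,657.73 × (1 + 0.0313/365)^(365 × 9.3)
Growth factor: (1 + 0.0313/365)^3394.5 = 1.3378683
A = $18,657.73 × 1.3378683
A = $24,961.59

A = P(1 + r/n)^(nt) = $24,961.59


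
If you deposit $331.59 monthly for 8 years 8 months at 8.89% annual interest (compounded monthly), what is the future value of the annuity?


Future value of an ordinary annuity: FV = PMT × ((1 + r)^n − 1) / r
Monthly rate r = 0.0889/12 ≈ 0.00740833, n = 104
FV = $331.59 × ((1 + 0.0889/12)^104 − 1) / (0.0889/12)
FV = $331.59 × 155.857817
FV = $51,680.89

FV = PMT × ((1+r)^n - 1)/r = $51,680.89


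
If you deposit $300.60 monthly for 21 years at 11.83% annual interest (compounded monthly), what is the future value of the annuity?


Future value of an ordinary annuity: FV = PMT × ((1 + r)^n − 1) / r
Monthly rate r = 0.1183/12 ≈ 0.00985833, n = 252
FV = $300.60 × ((1 + 0.1183/12)^252 − 1) / (0.1183/12)
FV = $300.60 × 1100.359138
FV = $330,767.96

FV = PMT × ((1+r)^n - 1)/r = $330,767.96


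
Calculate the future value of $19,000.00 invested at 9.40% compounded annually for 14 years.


Compound interest formula: A = P(1 + r/n)^(nt)
A = $19,000.00 × (1 + 0.094/1)^(1 × 14)
Growth factor: (1 + 0.094/1)^14 = 3.517568
A = $19,000.00 × 3.517568
A = $66,833.79

A = P(1 + r/n)^(nt) = $66,833.79


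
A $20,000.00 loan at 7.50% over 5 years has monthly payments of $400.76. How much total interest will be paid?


Total paid over the life of the loan = PMT × n.
Total paid = $400.76 × 60 = $24,045.60
Total interest = total paid − principal = $24,045.60 − $20,000.00 = $4,045.60

Total interest = (PMT × n) - PV = $4,045.60


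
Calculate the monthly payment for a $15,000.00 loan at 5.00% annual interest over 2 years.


Loan payment formula: PMT = PV × r / (1 − (1 + r)^(−n))
Monthly rate r = 0.05/12 ≈ 0.00416667, n = 24 months
Denominator: 1 − (1 + 0.05/12)^(−24) = 0.094975
PMT = $15,000.00 × (0.05/12) / 0.094975
PMT = $658.07 per month

PMT = PV × r / (1-(1+r)^(-n)) = $658.07/month
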